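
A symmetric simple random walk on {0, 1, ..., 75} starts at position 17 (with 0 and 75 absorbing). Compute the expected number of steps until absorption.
E[τ | X_0 = 17] = 986

Let v_k = E[τ | X_0 = k]. Boundary: v_0 = v_75 = 0. Recurrence: v_k = 1 + (v_{k-1} + v_{k+1})/2 for 1 ≤ k ≤ 74. The particular solution to v_k − (v_{k-1} + v_{k+1})/2 = 1 is v_k = −k^2. Adding homogeneous solution A + B k and matching boundaries gives v_k = k (75 − k). Substituting k = 17: v_17 = 17 · 58 = 986.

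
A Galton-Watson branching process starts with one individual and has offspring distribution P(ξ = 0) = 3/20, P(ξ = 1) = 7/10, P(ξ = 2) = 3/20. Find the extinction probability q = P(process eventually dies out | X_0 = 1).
q = 1

Mean offspring μ = 0·3/20 + 1·7/10 + 2·3/20 = 1 ≤ 1. For μ ≤ 1 with offspring not concentrated at 1, the Galton-Watson process goes extinct almost surely, so q = 1.
(Algebraic check: The pgf is f(s) = 3/20 + 7/10·s + 3/20·s². The extinction probability q is the smallest fixed point of f in [0, 1]. Setting s = f(s):
  3/20·s² + (7/10 − 1)·s + 3/20 = 0
  3/20·s² − (3/20 + 3/20)·s + 3/20 = 0
which factors as (s − 1)·(3/20·s − 3/20) = 0, giving roots s = 1 and s = (3/20)/(3/20) = 1. Since 1 ≥ 1, the smallest root in [0, 1] is s = 1.)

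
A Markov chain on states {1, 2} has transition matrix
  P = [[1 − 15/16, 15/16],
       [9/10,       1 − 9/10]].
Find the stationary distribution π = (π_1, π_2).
π_1 = 24/49, π_2 = 25/49

Solve πP = π with π_1 + π_2 = 1. From πP = π: π_1 · (1 − 15/16) + π_2 · 9/10 = π_1 ⇒ π_2 · 9/10 = π_1 · 15/16 ⇒ π_2/π_1 = (15/16)/(9/10) = 25/24. Together with π_1 + π_2 = 1:
  π_1 = (9/10)/(15/16 + 9/10) = (9/10)/(147/80) = 24/49,
  π_2 = (15/16)/(15/16 + 9/10) = (15/16)/(147/80) = 25/49.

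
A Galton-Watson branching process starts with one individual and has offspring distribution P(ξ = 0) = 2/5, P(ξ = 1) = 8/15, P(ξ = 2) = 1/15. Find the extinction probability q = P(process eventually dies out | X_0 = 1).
q = 1

Mean offspring μ = 0·2/5 + 1·8/15 + 2·1/15 = 2/3 ≤ 1. For μ ≤ 1 with offspring not concentrated at 1, the Galton-Watson process goes extinct almost surely, so q = 1.
(Algebraic check: The pgf is f(s) = 2/5 + 8/15·s + 1/15·s². The extinction probability q is the smallest fixed point of f in [0, 1]. Setting s = f(s):
  1/15·s² + (8/15 − 1)·s + 2/5 = 0
  1/15·s² − (2/5 + 1/15)·s + 2/5 = 0
which factors as (s − 1)·(1/15·s − 2/5) = 0, giving roots s = 1 and s = (2/5)/(1/15) = 6. Since 6 ≥ 1, the smallest root in [0, 1] is s = 1.)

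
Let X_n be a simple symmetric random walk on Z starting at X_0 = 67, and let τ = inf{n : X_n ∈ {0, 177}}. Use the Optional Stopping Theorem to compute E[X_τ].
E[X_τ] = 67

X_n is a martingale and τ is a bounded-mean stopping time (indeed τ is finite a.s. with bounded expectation since the walk is in a bounded region). By the OST, E[X_τ] = E[X_0] = 67. Equivalently: E[X_τ] = 177 · P(hit 177 first) + 0 · P(hit 0 first) = 177 · (67/177) = 67.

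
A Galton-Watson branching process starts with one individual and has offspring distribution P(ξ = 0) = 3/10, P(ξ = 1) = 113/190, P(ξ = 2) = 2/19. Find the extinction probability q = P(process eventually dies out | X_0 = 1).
q = 1

Mean offspring μ = 0·3/10 + 1·113/190 + 2·2/19 = 153/190 ≤ 1. For μ ≤ 1 with offspring not concentrated at 1, the Galton-Watson process goes extinct almost surely, so q = 1.
(Algebraic check: The pgf is f(s) = 3/10 + 113/190·s + 2/19·s². The extinction probability q is the smallest fixed point of f in [0, 1]. Setting s = f(s):
  2/19·s² + (113/190 − 1)·s + 3/10 = 0
  2/19·s² − (3/10 + 2/19)·s + 3/10 = 0
which factors as (s − 1)·(2/19·s − 3/10) = 0, giving roots s = 1 and s = (3/10)/(2/19) = 57/20. Since 57/20 ≥ 1, the smallest root in [0, 1] is s = 1.)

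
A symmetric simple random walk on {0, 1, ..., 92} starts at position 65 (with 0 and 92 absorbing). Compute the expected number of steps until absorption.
E[τ | X_0 = 65] = 1755

Let v_k = E[τ | X_0 = k]. Boundary: v_0 = v_92 = 0. Recurrence: v_k = 1 + (v_{k-1} + v_{k+1})/2 for 1 ≤ k ≤ 91. The particular solution to v_k − (v_{k-1} + v_{k+1})/2 = 1 is v_k = −k^2. Adding homogeneous solution A + B k and matching boundaries gives v_k = k (92 − k). Substituting k = 65: v_65 = 65 · 27 = 1755.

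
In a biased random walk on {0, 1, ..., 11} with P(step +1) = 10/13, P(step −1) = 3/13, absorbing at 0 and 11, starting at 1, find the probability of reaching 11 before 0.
P(hit 11 before 0) = (1 − (3/10)^1) / (1 − (3/10)^11) = 10000000000/14285688979

Let u_k denote P(reach 11 before 0 | start at k). Boundary: u_0 = 0, u_11 = 1. Recurrence: u_k = 10/13·u_{k+1} + 3/13·u_{k-1} for 1 ≤ k ≤ 10. Try u_k = A + B·r^k with r = q/p = (3/13)/(10/13) = 3/10. Substitution satisfies the recurrence; boundary conditions give:
  u_k = (1 − r^k) / (1 − r^N) = (1 − (3/10)^1) / (1 − (3/10)^11) = 10000000000/14285688979.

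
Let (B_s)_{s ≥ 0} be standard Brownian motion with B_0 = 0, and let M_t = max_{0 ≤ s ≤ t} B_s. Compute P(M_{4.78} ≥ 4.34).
P(M_{4.78} ≥ 4.34) = 2·P(B_{4.78} ≥ 4.34) = 2(1 − Φ(4.34/√4.78)) ≈ 0.0471

By the reflection principle for Brownian motion, P(M_t ≥ a) = 2 · P(B_t ≥ a) for a ≥ 0. Since B_t ~ N(0, t), P(B_t ≥ 4.34) = 1 − Φ(4.34/√t) = 1 − Φ(4.34/√4.78) = 1 − Φ(1.9851). So
  P(M_{4.78} ≥ 4.34) = 2(1 − Φ(1.9851)) ≈ 0.0471.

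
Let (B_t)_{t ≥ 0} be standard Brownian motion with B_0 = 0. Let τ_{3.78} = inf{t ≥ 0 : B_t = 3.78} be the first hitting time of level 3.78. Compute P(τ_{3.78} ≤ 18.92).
P(τ_{3.78} ≤ 18.92) = 2(1 − Φ(3.78/√18.92)) = 2(1 − Φ(0.8690)) ≈ 0.3848

By the reflection principle for standard BM, P(τ_b ≤ t) = 2 · P(B_t ≥ b). Since B_t ~ N(0, t), P(B_t ≥ 3.78) = 1 − Φ(3.78/√t) = 1 − Φ(3.78/√18.92) = 1 − Φ(0.8690) ≈ 0.19242. Doubling: P(τ_{3.78} ≤ 18.92) ≈ 2 · 0.19242 = 0.38484 ≈ 0.3848.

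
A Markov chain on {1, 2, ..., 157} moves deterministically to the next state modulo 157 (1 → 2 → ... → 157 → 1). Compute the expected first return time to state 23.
E[T_23 | X_0 = 23] = 157

The chain cycles deterministically, so starting at state 23 it returns in exactly 157 steps. Equivalently, the stationary distribution is uniform π_j = 1/157 for every state j, so by Kac's formula E[T_23] = 1/π_23 = 157.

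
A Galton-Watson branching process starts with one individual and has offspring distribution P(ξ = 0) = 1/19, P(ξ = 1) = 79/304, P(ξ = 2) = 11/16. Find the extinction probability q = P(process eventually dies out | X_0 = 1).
q = 16/209

The pgf is f(s) = 1/19 + 79/304·s + 11/16·s². The extinction probability q is the smallest fixed point of f in [0, 1]. Setting s = f(s):
  11/16·s² + (79/304 − 1)·s + 1/19 = 0
  11/16·s² − (1/19 + 11/16)·s + 1/19 = 0
which factors as (s − 1)·(11/16·s − 1/19) = 0, giving roots s = 1 and s = (1/19)/(11/16) = 16/209.
Mean offspring μ = 79/304 + 2·11/16 = 497/304 > 1 (supercritical), so q < 1. The extinction probability is the smaller root: q = (1/19)/(11/16) = 16/209.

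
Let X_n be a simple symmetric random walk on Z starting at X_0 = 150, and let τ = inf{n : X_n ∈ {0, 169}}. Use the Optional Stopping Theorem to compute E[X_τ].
E[X_τ] = 150

X_n is a martingale and τ is a bounded-mean stopping time (indeed τ is finite a.s. with bounded expectation since the walk is in a bounded region). By the OST, E[X_τ] = E[X_0] = 150. Equivalently: E[X_τ] = 169 · P(hit 169 first) + 0 · P(hit 0 first) = 169 · (150/169) = 150.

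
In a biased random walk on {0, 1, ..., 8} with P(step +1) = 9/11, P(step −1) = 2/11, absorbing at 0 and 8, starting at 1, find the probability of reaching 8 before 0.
P(hit 8 before 0) = (1 − (2/9)^1) / (1 − (2/9)^8) = 4782969/6149495

Let u_k denote P(reach 8 before 0 | start at k). Boundary: u_0 = 0, u_8 = 1. Recurrence: u_k = 9/11·u_{k+1} + 2/11·u_{k-1} for 1 ≤ k ≤ 7. Try u_k = A + B·r^k with r = q/p = (2/11)/(9/11) = 2/9. Substitution satisfies the recurrence; boundary conditions give:
  u_k = (1 − r^k) / (1 − r^N) = (1 − (2/9)^1) / (1 − (2/9)^8) = 4782969/6149495.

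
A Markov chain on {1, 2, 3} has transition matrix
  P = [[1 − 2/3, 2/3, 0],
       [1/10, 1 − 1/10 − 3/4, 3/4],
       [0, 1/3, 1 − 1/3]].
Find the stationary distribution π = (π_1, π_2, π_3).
π = (3/68, 5/17, 45/68)

This is a birth-death chain on three states, which satisfies detailed balance: π_1 · P_{12} = π_2 · P_{21} and π_2 · P_{23} = π_3 · P_{32}.
From π_1 · 2/3 = π_2 · 1/10: π_2/π_1 = (2/3)/(1/10) = 20/3.
From π_2 · 3/4 = π_3 · 1/3: π_3/π_2 = (3/4)/(1/3) = 9/4.
Take π_1 proportional to 1; then unnormalized π = (1, 20/3, 15). Normalize by dividing by the sum 68/3:
  π = (3/68, 5/17, 45/68).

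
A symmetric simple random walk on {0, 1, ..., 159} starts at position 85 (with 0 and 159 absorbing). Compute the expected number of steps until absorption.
E[τ | X_0 = 85] = 6290

Let v_k = E[τ | X_0 = k]. Boundary: v_0 = v_159 = 0. Recurrence: v_k = 1 + (v_{k-1} + v_{k+1})/2 for 1 ≤ k ≤ 158. The particular solution to v_k − (v_{k-1} + v_{k+1})/2 = 1 is v_k = −k^2. Adding homogeneous solution A + B k and matching boundaries gives v_k = k (159 − k). Substituting k = 85: v_85 = 85 · 74 = 6290.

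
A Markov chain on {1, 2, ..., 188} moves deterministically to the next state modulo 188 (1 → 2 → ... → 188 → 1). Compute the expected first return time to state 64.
E[T_64 | X_0 = 64] = 188

The chain cycles deterministically, so starting at state 64 it returns in exactly 188 steps. Equivalently, the stationary distribution is uniform π_j = 1/188 for every state j, so by Kac's formula E[T_64] = 1/π_64 = 188.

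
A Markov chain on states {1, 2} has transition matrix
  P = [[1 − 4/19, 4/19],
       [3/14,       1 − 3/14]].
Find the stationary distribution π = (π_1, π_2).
π_1 = 57/113, π_2 = 56/113

Solve πP = π with π_1 + π_2 = 1. From πP = π: π_1 · (1 − 4/19) + π_2 · 3/14 = π_1 ⇒ π_2 · 3/14 = π_1 · 4/19 ⇒ π_2/π_1 = (4/19)/(3/14) = 56/57. Together with π_1 + π_2 = 1:
  π_1 = (3/14)/(4/19 + 3/14) = (3/14)/(113/266) = 57/113,
  π_2 = (4/19)/(4/19 + 3/14) = (4/19)/(113/266) = 56/113.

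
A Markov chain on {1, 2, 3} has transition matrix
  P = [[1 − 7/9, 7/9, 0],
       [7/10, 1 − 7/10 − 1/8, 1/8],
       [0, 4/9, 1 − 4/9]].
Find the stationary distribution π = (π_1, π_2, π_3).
π = (144/349, 160/349, 45/349)

This is a birth-death chain on three states, which satisfies detailed balance: π_1 · P_{12} = π_2 · P_{21} and π_2 · P_{23} = π_3 · P_{32}.
From π_1 · 7/9 = π_2 · 7/10: π_2/π_1 = (7/9)/(7/10) = 10/9.
From π_2 · 1/8 = π_3 · 4/9: π_3/π_2 = (1/8)/(4/9) = 9/32.
Take π_1 proportional to 1; then unnormalized π = (1, 10/9, 5/16). Normalize by dividing by the sum 349/144:
  π = (144/349, 160/349, 45/349).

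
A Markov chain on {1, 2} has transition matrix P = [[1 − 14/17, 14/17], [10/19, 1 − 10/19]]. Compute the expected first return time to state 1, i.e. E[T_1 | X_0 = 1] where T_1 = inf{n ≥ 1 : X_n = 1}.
E[T_1 | X_0 = 1] = 1/π_1 = 218/85

For an irreducible recurrent Markov chain with stationary distribution π, E[T_i | X_0 = i] = 1/π_i (Kac's formula). Here π_1 = (10/19)/(14/17 + 10/19) = (10/19)/(436/323) = 85/218, so E[T_1 | X_0 = 1] = 1/π_1 = (14/17 + 10/19)/(10/19) = (436/323)/(10/19) = 218/85.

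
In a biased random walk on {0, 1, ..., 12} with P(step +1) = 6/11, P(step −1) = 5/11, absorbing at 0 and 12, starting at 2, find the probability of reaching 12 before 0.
P(hit 12 before 0) = (1 − (5/6)^2) / (1 − (5/6)^12) = 60466176/175694701

Let u_k denote P(reach 12 before 0 | start at k). Boundary: u_0 = 0, u_12 = 1. Recurrence: u_k = 6/11·u_{k+1} + 5/11·u_{k-1} for 1 ≤ k ≤ 11. Try u_k = A + B·r^k with r = q/p = (5/11)/(6/11) = 5/6. Substitution satisfies the recurrence; boundary conditions give:
  u_k = (1 − r^k) / (1 − r^N) = (1 − (5/6)^2) / (1 − (5/6)^12) = 60466176/175694701.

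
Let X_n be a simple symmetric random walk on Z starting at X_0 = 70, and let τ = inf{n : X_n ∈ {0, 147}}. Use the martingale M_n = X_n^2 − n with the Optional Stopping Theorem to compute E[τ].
E[τ] = 5390

M_n = X_n^2 − n is a martingale (since E[X_{n+1}^2 | F_n] = X_n^2 + 1). By OST (τ has finite mean in a bounded region), E[M_τ] = E[M_0] = X_0^2 − 0 = 70^2 = 4900. Also E[M_τ] = E[X_τ^2] − E[τ]. The walk exits at 0 or 147, with P(hit 147 first) = 70/147, so E[X_τ^2] = 147^2 · 70/147 + 0 = 10290. Thus E[τ] = E[X_τ^2] − E[M_τ] = 10290 − 4900 = 5390 = 70(147 − 70) = 5390.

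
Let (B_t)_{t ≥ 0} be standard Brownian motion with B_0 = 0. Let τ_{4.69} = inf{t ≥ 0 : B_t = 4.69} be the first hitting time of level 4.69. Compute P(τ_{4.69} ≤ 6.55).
P(τ_{4.69} ≤ 6.55) = 2(1 − Φ(4.69/√6.55)) = 2(1 − Φ(1.8325)) ≈ 0.0669

By the reflection principle for standard BM, P(τ_b ≤ t) = 2 · P(B_t ≥ b). Since B_t ~ N(0, t), P(B_t ≥ 4.69) = 1 − Φ(4.69/√t) = 1 − Φ(4.69/√6.55) = 1 − Φ(1.8325) ≈ 0.03344. Doubling: P(τ_{4.69} ≤ 6.55) ≈ 2 · 0.03344 = 0.06688 ≈ 0.0669.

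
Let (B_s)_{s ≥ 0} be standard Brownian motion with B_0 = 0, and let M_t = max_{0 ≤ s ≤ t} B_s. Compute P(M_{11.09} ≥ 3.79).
P(M_{11.09} ≥ 3.79) = 2·P(B_{11.09} ≥ 3.79) = 2(1 − Φ(3.79/√11.09)) ≈ 0.2551

By the reflection principle for Brownian motion, P(M_t ≥ a) = 2 · P(B_t ≥ a) for a ≥ 0. Since B_t ~ N(0, t), P(B_t ≥ 3.79) = 1 − Φ(3.79/√t) = 1 − Φ(3.79/√11.09) = 1 − Φ(1.1381). So
  P(M_{11.09} ≥ 3.79) = 2(1 − Φ(1.1381)) ≈ 0.2551.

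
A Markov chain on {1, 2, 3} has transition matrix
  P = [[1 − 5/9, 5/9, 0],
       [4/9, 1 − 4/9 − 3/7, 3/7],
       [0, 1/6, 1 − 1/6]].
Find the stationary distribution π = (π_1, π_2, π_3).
π = (28/153, 35/153, 10/17)

This is a birth-death chain on three states, which satisfies detailed balance: π_1 · P_{12} = π_2 · P_{21} and π_2 · P_{23} = π_3 · P_{32}.
From π_1 · 5/9 = π_2 · 4/9: π_2/π_1 = (5/9)/(4/9) = 5/4.
From π_2 · 3/7 = π_3 · 1/6: π_3/π_2 = (3/7)/(1/6) = 18/7.
Take π_1 proportional to 1; then unnormalized π = (1, 5/4, 45/14). Normalize by dividing by the sum 153/28:
  π = (28/153, 35/153, 10/17).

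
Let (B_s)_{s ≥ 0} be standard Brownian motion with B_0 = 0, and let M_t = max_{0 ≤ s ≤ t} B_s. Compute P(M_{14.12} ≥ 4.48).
P(M_{14.12} ≥ 4.48) = 2·P(B_{14.12} ≥ 4.48) = 2(1 − Φ(4.48/√14.12)) ≈ 0.2332

By the reflection principle for Brownian motion, P(M_t ≥ a) = 2 · P(B_t ≥ a) for a ≥ 0. Since B_t ~ N(0, t), P(B_t ≥ 4.48) = 1 − Φ(4.48/√t) = 1 − Φ(4.48/√14.12) = 1 − Φ(1.1922). So
  P(M_{14.12} ≥ 4.48) = 2(1 − Φ(1.1922)) ≈ 0.2332.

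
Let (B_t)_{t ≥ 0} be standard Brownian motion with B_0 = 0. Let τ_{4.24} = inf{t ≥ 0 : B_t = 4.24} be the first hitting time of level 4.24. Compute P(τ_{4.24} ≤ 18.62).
P(τ_{4.24} ≤ 18.62) = 2(1 − Φ(4.24/√18.62)) = 2(1 − Φ(0.9826)) ≈ 0.3258

By the reflection principle for standard BM, P(τ_b ≤ t) = 2 · P(B_t ≥ b). Since B_t ~ N(0, t), P(B_t ≥ 4.24) = 1 − Φ(4.24/√t) = 1 − Φ(4.24/√18.62) = 1 − Φ(0.9826) ≈ 0.16290. Doubling: P(τ_{4.24} ≤ 18.62) ≈ 2 · 0.16290 = 0.32580 ≈ 0.3258.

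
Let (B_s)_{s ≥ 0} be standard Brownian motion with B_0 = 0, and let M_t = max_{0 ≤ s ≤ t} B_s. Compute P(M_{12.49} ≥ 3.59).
P(M_{12.49} ≥ 3.59) = 2·P(B_{12.49} ≥ 3.59) = 2(1 − Φ(3.59/√12.49)) ≈ 0.3097

By the reflection principle for Brownian motion, P(M_t ≥ a) = 2 · P(B_t ≥ a) for a ≥ 0. Since B_t ~ N(0, t), P(B_t ≥ 3.59) = 1 − Φ(3.59/√t) = 1 − Φ(3.59/√12.49) = 1 − Φ(1.0158). So
  P(M_{12.49} ≥ 3.59) = 2(1 − Φ(1.0158)) ≈ 0.3097.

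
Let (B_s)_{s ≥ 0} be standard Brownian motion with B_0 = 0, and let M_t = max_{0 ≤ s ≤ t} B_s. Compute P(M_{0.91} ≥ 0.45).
P(M_{0.91} ≥ 0.45) = 2·P(B_{0.91} ≥ 0.45) = 2(1 − Φ(0.45/√0.91)) ≈ 0.6371

By the reflection principle for Brownian motion, P(M_t ≥ a) = 2 · P(B_t ≥ a) for a ≥ 0. Since B_t ~ N(0, t), P(B_t ≥ 0.45) = 1 − Φ(0.45/√t) = 1 − Φ(0.45/√0.91) = 1 − Φ(0.4717). So
  P(M_{0.91} ≥ 0.45) = 2(1 − Φ(0.4717)) ≈ 0.6371.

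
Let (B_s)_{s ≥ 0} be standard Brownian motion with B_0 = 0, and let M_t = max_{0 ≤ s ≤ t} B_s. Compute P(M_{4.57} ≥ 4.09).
P(M_{4.57} ≥ 4.09) = 2·P(B_{4.57} ≥ 4.09) = 2(1 − Φ(4.09/√4.57)) ≈ 0.0557

By the reflection principle for Brownian motion, P(M_t ≥ a) = 2 · P(B_t ≥ a) for a ≥ 0. Since B_t ~ N(0, t), P(B_t ≥ 4.09) = 1 − Φ(4.09/√t) = 1 − Φ(4.09/√4.57) = 1 − Φ(1.9132). So
  P(M_{4.57} ≥ 4.09) = 2(1 − Φ(1.9132)) ≈ 0.0557.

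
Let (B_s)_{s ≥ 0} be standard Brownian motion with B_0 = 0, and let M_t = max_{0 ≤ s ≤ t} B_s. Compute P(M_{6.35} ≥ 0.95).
P(M_{6.35} ≥ 0.95) = 2·P(B_{6.35} ≥ 0.95) = 2(1 − Φ(0.95/√6.35)) ≈ 0.7062

By the reflection principle for Brownian motion, P(M_t ≥ a) = 2 · P(B_t ≥ a) for a ≥ 0. Since B_t ~ N(0, t), P(B_t ≥ 0.95) = 1 − Φ(0.95/√t) = 1 − Φ(0.95/√6.35) = 1 − Φ(0.3770). So
  P(M_{6.35} ≥ 0.95) = 2(1 − Φ(0.3770)) ≈ 0.7062.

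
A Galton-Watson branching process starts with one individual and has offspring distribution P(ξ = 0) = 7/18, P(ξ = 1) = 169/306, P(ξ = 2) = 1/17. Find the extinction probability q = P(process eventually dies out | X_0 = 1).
q = 1

Mean offspring μ = 0·7/18 + 1·169/306 + 2·1/17 = 205/306 ≤ 1. For μ ≤ 1 with offspring not concentrated at 1, the Galton-Watson process goes extinct almost surely, so q = 1.
(Algebraic check: The pgf is f(s) = 7/18 + 169/306·s + 1/17·s². The extinction probability q is the smallest fixed point of f in [0, 1]. Setting s = f(s):
  1/17·s² + (169/306 − 1)·s + 7/18 = 0
  1/17·s² − (7/18 + 1/17)·s + 7/18 = 0
which factors as (s − 1)·(1/17·s − 7/18) = 0, giving roots s = 1 and s = (7/18)/(1/17) = 119/18. Since 119/18 ≥ 1, the smallest root in [0, 1] is s = 1.)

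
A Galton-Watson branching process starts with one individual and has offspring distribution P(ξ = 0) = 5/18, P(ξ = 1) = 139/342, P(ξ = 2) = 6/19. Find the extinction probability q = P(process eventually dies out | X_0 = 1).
q = 95/108

The pgf is f(s) = 5/18 + 139/342·s + 6/19·s². The extinction probability q is the smallest fixed point of f in [0, 1]. Setting s = f(s):
  6/19·s² + (139/342 − 1)·s + 5/18 = 0
  6/19·s² − (5/18 + 6/19)·s + 5/18 = 0
which factors as (s − 1)·(6/19·s − 5/18) = 0, giving roots s = 1 and s = (5/18)/(6/19) = 95/108.
Mean offspring μ = 139/342 + 2·6/19 = 355/342 > 1 (supercritical), so q < 1. The extinction probability is the smaller root: q = (5/18)/(6/19) = 95/108.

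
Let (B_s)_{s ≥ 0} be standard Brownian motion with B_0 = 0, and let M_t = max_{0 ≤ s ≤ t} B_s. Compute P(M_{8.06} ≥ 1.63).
P(M_{8.06} ≥ 1.63) = 2·P(B_{8.06} ≥ 1.63) = 2(1 − Φ(1.63/√8.06)) ≈ 0.5659

By the reflection principle for Brownian motion, P(M_t ≥ a) = 2 · P(B_t ≥ a) for a ≥ 0. Since B_t ~ N(0, t), P(B_t ≥ 1.63) = 1 − Φ(1.63/√t) = 1 − Φ(1.63/√8.06) = 1 − Φ(0.5741). So
  P(M_{8.06} ≥ 1.63) = 2(1 − Φ(0.5741)) ≈ 0.5659.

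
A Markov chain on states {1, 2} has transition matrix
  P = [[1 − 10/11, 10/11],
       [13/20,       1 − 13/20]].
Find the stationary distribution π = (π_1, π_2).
π_1 = 143/343, π_2 = 200/343

Solve πP = π with π_1 + π_2 = 1. From πP = π: π_1 · (1 − 10/11) + π_2 · 13/20 = π_1 ⇒ π_2 · 13/20 = π_1 · 10/11 ⇒ π_2/π_1 = (10/11)/(13/20) = 200/143. Together with π_1 + π_2 = 1:
  π_1 = (13/20)/(10/11 + 13/20) = (13/20)/(343/220) = 143/343,
  π_2 = (10/11)/(10/11 + 13/20) = (10/11)/(343/220) = 200/343.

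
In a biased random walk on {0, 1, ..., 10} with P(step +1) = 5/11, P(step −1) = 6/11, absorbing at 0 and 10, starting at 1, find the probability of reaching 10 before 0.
P(hit 10 before 0) = (1 − (6/5)^1) / (1 − (6/5)^10) = 1953125/50700551

Let u_k denote P(reach 10 before 0 | start at k). Boundary: u_0 = 0, u_10 = 1. Recurrence: u_k = 5/11·u_{k+1} + 6/11·u_{k-1} for 1 ≤ k ≤ 9. Try u_k = A + B·r^k with r = q/p = (6/11)/(5/11) = 6/5. Substitution satisfies the recurrence; boundary conditions give:
  u_k = (1 − r^k) / (1 − r^N) = (1 − (6/5)^1) / (1 − (6/5)^10) = 1953125/50700551.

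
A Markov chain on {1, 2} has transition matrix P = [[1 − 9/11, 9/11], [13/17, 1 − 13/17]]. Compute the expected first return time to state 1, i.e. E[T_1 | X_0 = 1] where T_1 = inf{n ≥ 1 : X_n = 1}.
E[T_1 | X_0 = 1] = 1/π_1 = 296/143

For an irreducible recurrent Markov chain with stationary distribution π, E[T_i | X_0 = i] = 1/π_i (Kac's formula). Here π_1 = (13/17)/(9/11 + 13/17) = (13/17)/(296/187) = 143/296, so E[T_1 | X_0 = 1] = 1/π_1 = (9/11 + 13/17)/(13/17) = (296/187)/(13/17) = 296/143.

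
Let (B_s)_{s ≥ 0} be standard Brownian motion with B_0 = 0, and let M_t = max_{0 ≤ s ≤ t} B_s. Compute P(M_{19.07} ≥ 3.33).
P(M_{19.07} ≥ 3.33) = 2·P(B_{19.07} ≥ 3.33) = 2(1 − Φ(3.33/√19.07)) ≈ 0.4457

By the reflection principle for Brownian motion, P(M_t ≥ a) = 2 · P(B_t ≥ a) for a ≥ 0. Since B_t ~ N(0, t), P(B_t ≥ 3.33) = 1 − Φ(3.33/√t) = 1 − Φ(3.33/√19.07) = 1 − Φ(0.7626). So
  P(M_{19.07} ≥ 3.33) = 2(1 − Φ(0.7626)) ≈ 0.4457.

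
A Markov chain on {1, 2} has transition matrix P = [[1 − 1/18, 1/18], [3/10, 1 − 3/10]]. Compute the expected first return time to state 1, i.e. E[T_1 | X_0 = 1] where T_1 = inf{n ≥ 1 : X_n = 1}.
E[T_1 | X_0 = 1] = 1/π_1 = 32/27

For an irreducible recurrent Markov chain with stationary distribution π, E[T_i | X_0 = i] = 1/π_i (Kac's formula). Here π_1 = (3/10)/(1/18 + 3/10) = (3/10)/(16/45) = 27/32, so E[T_1 | X_0 = 1] = 1/π_1 = (1/18 + 3/10)/(3/10) = (16/45)/(3/10) = 32/27.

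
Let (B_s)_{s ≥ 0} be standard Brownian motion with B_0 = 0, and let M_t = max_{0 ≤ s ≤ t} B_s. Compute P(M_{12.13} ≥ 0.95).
P(M_{12.13} ≥ 0.95) = 2·P(B_{12.13} ≥ 0.95) = 2(1 − Φ(0.95/√12.13)) ≈ 0.7850

By the reflection principle for Brownian motion, P(M_t ≥ a) = 2 · P(B_t ≥ a) for a ≥ 0. Since B_t ~ N(0, t), P(B_t ≥ 0.95) = 1 − Φ(0.95/√t) = 1 − Φ(0.95/√12.13) = 1 − Φ(0.2728). So
  P(M_{12.13} ≥ 0.95) = 2(1 − Φ(0.2728)) ≈ 0.7850.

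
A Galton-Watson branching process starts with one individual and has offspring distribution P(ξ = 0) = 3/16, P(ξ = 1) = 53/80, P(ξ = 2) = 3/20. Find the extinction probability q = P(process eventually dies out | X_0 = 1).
q = 1

Mean offspring μ = 0·3/16 + 1·53/80 + 2·3/20 = 77/80 ≤ 1. For μ ≤ 1 with offspring not concentrated at 1, the Galton-Watson process goes extinct almost surely, so q = 1.
(Algebraic check: The pgf is f(s) = 3/16 + 53/80·s + 3/20·s². The extinction probability q is the smallest fixed point of f in [0, 1]. Setting s = f(s):
  3/20·s² + (53/80 − 1)·s + 3/16 = 0
  3/20·s² − (3/16 + 3/20)·s + 3/16 = 0
which factors as (s − 1)·(3/20·s − 3/16) = 0, giving roots s = 1 and s = (3/16)/(3/20) = 5/4. Since 5/4 ≥ 1, the smallest root in [0, 1] is s = 1.)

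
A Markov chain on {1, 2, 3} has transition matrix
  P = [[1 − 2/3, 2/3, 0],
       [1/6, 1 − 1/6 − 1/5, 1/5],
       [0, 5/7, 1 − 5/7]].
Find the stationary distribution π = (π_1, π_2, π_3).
π = (25/153, 100/153, 28/153)

This is a birth-death chain on three states, which satisfies detailed balance: π_1 · P_{12} = π_2 · P_{21} and π_2 · P_{23} = π_3 · P_{32}.
From π_1 · 2/3 = π_2 · 1/6: π_2/π_1 = (2/3)/(1/6) = 4.
From π_2 · 1/5 = π_3 · 5/7: π_3/π_2 = (1/5)/(5/7) = 7/25.
Take π_1 proportional to 1; then unnormalized π = (1, 4, 28/25). Normalize by dividing by the sum 153/25:
  π = (25/153, 100/153, 28/153).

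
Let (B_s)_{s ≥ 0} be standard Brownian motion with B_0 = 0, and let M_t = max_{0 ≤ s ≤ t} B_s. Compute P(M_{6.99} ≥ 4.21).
P(M_{6.99} ≥ 4.21) = 2·P(B_{6.99} ≥ 4.21) = 2(1 − Φ(4.21/√6.99)) ≈ 0.1113

By the reflection principle for Brownian motion, P(M_t ≥ a) = 2 · P(B_t ≥ a) for a ≥ 0. Since B_t ~ N(0, t), P(B_t ≥ 4.21) = 1 − Φ(4.21/√t) = 1 − Φ(4.21/√6.99) = 1 − Φ(1.5924). So
  P(M_{6.99} ≥ 4.21) = 2(1 − Φ(1.5924)) ≈ 0.1113.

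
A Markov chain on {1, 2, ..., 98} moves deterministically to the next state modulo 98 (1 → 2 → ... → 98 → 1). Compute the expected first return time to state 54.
E[T_54 | X_0 = 54] = 98

The chain cycles deterministically, so starting at state 54 it returns in exactly 98 steps. Equivalently, the stationary distribution is uniform π_j = 1/98 for every state j, so by Kac's formula E[T_54] = 1/π_54 = 98.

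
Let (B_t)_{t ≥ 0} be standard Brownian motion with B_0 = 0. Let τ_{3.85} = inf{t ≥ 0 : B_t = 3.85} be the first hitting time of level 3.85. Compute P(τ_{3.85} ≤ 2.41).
P(τ_{3.85} ≤ 2.41) = 2(1 − Φ(3.85/√2.41)) = 2(1 − Φ(2.4800)) ≈ 0.0131

By the reflection principle for standard BM, P(τ_b ≤ t) = 2 · P(B_t ≥ b). Since B_t ~ N(0, t), P(B_t ≥ 3.85) = 1 − Φ(3.85/√t) = 1 − Φ(3.85/√2.41) = 1 − Φ(2.4800) ≈ 0.00657. Doubling: P(τ_{3.85} ≤ 2.41) ≈ 2 · 0.00657 = 0.01314 ≈ 0.0131.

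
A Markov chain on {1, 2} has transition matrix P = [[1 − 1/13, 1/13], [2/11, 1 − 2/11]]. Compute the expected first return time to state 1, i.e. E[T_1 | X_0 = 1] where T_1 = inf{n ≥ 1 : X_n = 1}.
E[T_1 | X_0 = 1] = 1/π_1 = 37/26

For an irreducible recurrent Markov chain with stationary distribution π, E[T_i | X_0 = i] = 1/π_i (Kac's formula). Here π_1 = (2/11)/(1/13 + 2/11) = (2/11)/(37/143) = 26/37, so E[T_1 | X_0 = 1] = 1/π_1 = (1/13 + 2/11)/(2/11) = (37/143)/(2/11) = 37/26.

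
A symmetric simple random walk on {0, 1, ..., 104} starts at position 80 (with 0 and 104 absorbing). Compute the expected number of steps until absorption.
E[τ | X_0 = 80] = 1920

Let v_k = E[τ | X_0 = k]. Boundary: v_0 = v_104 = 0. Recurrence: v_k = 1 + (v_{k-1} + v_{k+1})/2 for 1 ≤ k ≤ 103. The particular solution to v_k − (v_{k-1} + v_{k+1})/2 = 1 is v_k = −k^2. Adding homogeneous solution A + B k and matching boundaries gives v_k = k (104 − k). Substituting k = 80: v_80 = 80 · 24 = 1920.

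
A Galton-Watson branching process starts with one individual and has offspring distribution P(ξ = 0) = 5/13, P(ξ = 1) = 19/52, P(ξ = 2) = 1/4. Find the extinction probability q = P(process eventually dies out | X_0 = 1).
q = 1

Mean offspring μ = 0·5/13 + 1·19/52 + 2·1/4 = 45/52 ≤ 1. For μ ≤ 1 with offspring not concentrated at 1, the Galton-Watson process goes extinct almost surely, so q = 1.
(Algebraic check: The pgf is f(s) = 5/13 + 19/52·s + 1/4·s². The extinction probability q is the smallest fixed point of f in [0, 1]. Setting s = f(s):
  1/4·s² + (19/52 − 1)·s + 5/13 = 0
  1/4·s² − (5/13 + 1/4)·s + 5/13 = 0
which factors as (s − 1)·(1/4·s − 5/13) = 0, giving roots s = 1 and s = (5/13)/(1/4) = 20/13. Since 20/13 ≥ 1, the smallest root in [0, 1] is s = 1.)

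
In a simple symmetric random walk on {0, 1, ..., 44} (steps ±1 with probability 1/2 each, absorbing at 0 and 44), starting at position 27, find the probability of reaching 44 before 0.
P(hit 44 before 0) = 27/44

Let u_k = P(hit 44 before 0 | start at k). Then u_0 = 0, u_44 = 1, and u_k = u_{k-1}/2 + u_{k+1}/2 for 1 ≤ k ≤ 43. This harmonic recurrence is solved by u_k = k/44, giving u_27 = 27/44.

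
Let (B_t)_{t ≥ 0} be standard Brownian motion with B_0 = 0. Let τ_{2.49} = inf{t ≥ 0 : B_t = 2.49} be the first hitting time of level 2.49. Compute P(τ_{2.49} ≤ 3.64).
P(τ_{2.49} ≤ 3.64) = 2(1 − Φ(2.49/√3.64)) = 2(1 − Φ(1.3051)) ≈ 0.1919

By the reflection principle for standard BM, P(τ_b ≤ t) = 2 · P(B_t ≥ b). Since B_t ~ N(0, t), P(B_t ≥ 2.49) = 1 − Φ(2.49/√t) = 1 − Φ(2.49/√3.64) = 1 − Φ(1.3051) ≈ 0.09593. Doubling: P(τ_{2.49} ≤ 3.64) ≈ 2 · 0.09593 = 0.19186 ≈ 0.1919.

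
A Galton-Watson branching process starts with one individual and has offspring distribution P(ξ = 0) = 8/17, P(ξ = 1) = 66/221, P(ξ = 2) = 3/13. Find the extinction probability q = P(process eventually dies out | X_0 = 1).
q = 1

Mean offspring μ = 0·8/17 + 1·66/221 + 2·3/13 = 168/221 ≤ 1. For μ ≤ 1 with offspring not concentrated at 1, the Galton-Watson process goes extinct almost surely, so q = 1.
(Algebraic check: The pgf is f(s) = 8/17 + 66/221·s + 3/13·s². The extinction probability q is the smallest fixed point of f in [0, 1]. Setting s = f(s):
  3/13·s² + (66/221 − 1)·s + 8/17 = 0
  3/13·s² − (8/17 + 3/13)·s + 8/17 = 0
which factors as (s − 1)·(3/13·s − 8/17) = 0, giving roots s = 1 and s = (8/17)/(3/13) = 104/51. Since 104/51 ≥ 1, the smallest root in [0, 1] is s = 1.)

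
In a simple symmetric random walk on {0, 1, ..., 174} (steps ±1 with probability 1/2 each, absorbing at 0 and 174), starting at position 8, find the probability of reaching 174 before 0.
P(hit 174 before 0) = 8/174 = 4/87

Let u_k = P(hit 174 before 0 | start at k). Then u_0 = 0, u_174 = 1, and u_k = u_{k-1}/2 + u_{k+1}/2 for 1 ≤ k ≤ 173. This harmonic recurrence is solved by u_k = k/174, giving u_8 = 8/174 = 4/87.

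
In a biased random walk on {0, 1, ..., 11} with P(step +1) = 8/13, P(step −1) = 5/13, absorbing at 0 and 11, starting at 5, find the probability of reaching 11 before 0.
P(hit 11 before 0) = (1 − (5/8)^5) / (1 − (5/8)^11) = 2590244864/2847035489

Let u_k denote P(reach 11 before 0 | start at k). Boundary: u_0 = 0, u_11 = 1. Recurrence: u_k = 8/13·u_{k+1} + 5/13·u_{k-1} for 1 ≤ k ≤ 10. Try u_k = A + B·r^k with r = q/p = (5/13)/(8/13) = 5/8. Substitution satisfies the recurrence; boundary conditions give:
  u_k = (1 − r^k) / (1 − r^N) = (1 − (5/8)^5) / (1 − (5/8)^11) = 2590244864/2847035489.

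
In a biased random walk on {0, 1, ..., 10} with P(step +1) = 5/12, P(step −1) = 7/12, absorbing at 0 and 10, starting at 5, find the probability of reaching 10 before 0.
P(hit 10 before 0) = (1 − (7/5)^5) / (1 − (7/5)^10) = 3125/19932

Let u_k denote P(reach 10 before 0 | start at k). Boundary: u_0 = 0, u_10 = 1. Recurrence: u_k = 5/12·u_{k+1} + 7/12·u_{k-1} for 1 ≤ k ≤ 9. Try u_k = A + B·r^k with r = q/p = (7/12)/(5/12) = 7/5. Substitution satisfies the recurrence; boundary conditions give:
  u_k = (1 − r^k) / (1 − r^N) = (1 − (7/5)^5) / (1 − (7/5)^10) = 3125/19932.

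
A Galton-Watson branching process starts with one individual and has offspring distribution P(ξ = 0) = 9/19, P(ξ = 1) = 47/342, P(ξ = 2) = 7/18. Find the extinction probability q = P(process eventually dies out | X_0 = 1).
q = 1

Mean offspring μ = 0·9/19 + 1·47/342 + 2·7/18 = 313/342 ≤ 1. For μ ≤ 1 with offspring not concentrated at 1, the Galton-Watson process goes extinct almost surely, so q = 1.
(Algebraic check: The pgf is f(s) = 9/19 + 47/342·s + 7/18·s². The extinction probability q is the smallest fixed point of f in [0, 1]. Setting s = f(s):
  7/18·s² + (47/342 − 1)·s + 9/19 = 0
  7/18·s² − (9/19 + 7/18)·s + 9/19 = 0
which factors as (s − 1)·(7/18·s − 9/19) = 0, giving roots s = 1 and s = (9/19)/(7/18) = 162/133. Since 162/133 ≥ 1, the smallest root in [0, 1] is s = 1.)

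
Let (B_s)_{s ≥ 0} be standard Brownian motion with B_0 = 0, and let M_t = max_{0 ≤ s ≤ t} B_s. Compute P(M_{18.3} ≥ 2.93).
P(M_{18.3} ≥ 2.93) = 2·P(B_{18.3} ≥ 2.93) = 2(1 − Φ(2.93/√18.3)) ≈ 0.4934

By the reflection principle for Brownian motion, P(M_t ≥ a) = 2 · P(B_t ≥ a) for a ≥ 0. Since B_t ~ N(0, t), P(B_t ≥ 2.93) = 1 − Φ(2.93/√t) = 1 − Φ(2.93/√18.3) = 1 − Φ(0.6849). So
  P(M_{18.3} ≥ 2.93) = 2(1 − Φ(0.6849)) ≈ 0.4934.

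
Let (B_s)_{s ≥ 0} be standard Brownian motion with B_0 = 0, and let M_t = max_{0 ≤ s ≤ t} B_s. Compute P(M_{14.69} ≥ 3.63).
P(M_{14.69} ≥ 3.63) = 2·P(B_{14.69} ≥ 3.63) = 2(1 − Φ(3.63/√14.69)) ≈ 0.3436

By the reflection principle for Brownian motion, P(M_t ≥ a) = 2 · P(B_t ≥ a) for a ≥ 0. Since B_t ~ N(0, t), P(B_t ≥ 3.63) = 1 − Φ(3.63/√t) = 1 − Φ(3.63/√14.69) = 1 − Φ(0.9471). So
  P(M_{14.69} ≥ 3.63) = 2(1 − Φ(0.9471)) ≈ 0.3436.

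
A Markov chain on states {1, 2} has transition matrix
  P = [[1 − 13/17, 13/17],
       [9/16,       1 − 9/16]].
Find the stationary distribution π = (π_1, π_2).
π_1 = 153/361, π_2 = 208/361

Solve πP = π with π_1 + π_2 = 1. From πP = π: π_1 · (1 − 13/17) + π_2 · 9/16 = π_1 ⇒ π_2 · 9/16 = π_1 · 13/17 ⇒ π_2/π_1 = (13/17)/(9/16) = 208/153. Together with π_1 + π_2 = 1:
  π_1 = (9/16)/(13/17 + 9/16) = (9/16)/(361/272) = 153/361,
  π_2 = (13/17)/(13/17 + 9/16) = (13/17)/(361/272) = 208/361.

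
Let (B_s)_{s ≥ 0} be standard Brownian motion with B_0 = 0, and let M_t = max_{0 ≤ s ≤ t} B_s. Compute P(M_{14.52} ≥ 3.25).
P(M_{14.52} ≥ 3.25) = 2·P(B_{14.52} ≥ 3.25) = 2(1 − Φ(3.25/√14.52)) ≈ 0.3937

By the reflection principle for Brownian motion, P(M_t ≥ a) = 2 · P(B_t ≥ a) for a ≥ 0. Since B_t ~ N(0, t), P(B_t ≥ 3.25) = 1 − Φ(3.25/√t) = 1 − Φ(3.25/√14.52) = 1 − Φ(0.8529). So
  P(M_{14.52} ≥ 3.25) = 2(1 − Φ(0.8529)) ≈ 0.3937.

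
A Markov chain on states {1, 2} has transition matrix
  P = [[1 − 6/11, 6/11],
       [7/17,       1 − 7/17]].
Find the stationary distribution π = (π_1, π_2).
π_1 = 77/179, π_2 = 102/179

Solve πP = π with π_1 + π_2 = 1. From πP = π: π_1 · (1 − 6/11) + π_2 · 7/17 = π_1 ⇒ π_2 · 7/17 = π_1 · 6/11 ⇒ π_2/π_1 = (6/11)/(7/17) = 102/77. Together with π_1 + π_2 = 1:
  π_1 = (7/17)/(6/11 + 7/17) = (7/17)/(179/187) = 77/179,
  π_2 = (6/11)/(6/11 + 7/17) = (6/11)/(179/187) = 102/179.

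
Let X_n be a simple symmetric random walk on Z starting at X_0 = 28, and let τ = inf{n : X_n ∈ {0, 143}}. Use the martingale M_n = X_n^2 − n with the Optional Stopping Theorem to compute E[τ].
E[τ] = 3220

M_n = X_n^2 − n is a martingale (since E[X_{n+1}^2 | F_n] = X_n^2 + 1). By OST (τ has finite mean in a bounded region), E[M_τ] = E[M_0] = X_0^2 − 0 = 28^2 = 784. Also E[M_τ] = E[X_τ^2] − E[τ]. The walk exits at 0 or 143, with P(hit 143 first) = 28/143, so E[X_τ^2] = 143^2 · 28/143 + 0 = 4004. Thus E[τ] = E[X_τ^2] − E[M_τ] = 4004 − 784 = 3220 = 28(143 − 28) = 3220.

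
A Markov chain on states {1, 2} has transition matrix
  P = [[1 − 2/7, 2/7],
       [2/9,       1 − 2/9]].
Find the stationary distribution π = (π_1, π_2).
π_1 = 7/16, π_2 = 9/16

Solve πP = π with π_1 + π_2 = 1. From πP = π: π_1 · (1 − 2/7) + π_2 · 2/9 = π_1 ⇒ π_2 · 2/9 = π_1 · 2/7 ⇒ π_2/π_1 = (2/7)/(2/9) = 9/7. Together with π_1 + π_2 = 1:
  π_1 = (2/9)/(2/7 + 2/9) = (2/9)/(32/63) = 7/16,
  π_2 = (2/7)/(2/7 + 2/9) = (2/7)/(32/63) = 9/16.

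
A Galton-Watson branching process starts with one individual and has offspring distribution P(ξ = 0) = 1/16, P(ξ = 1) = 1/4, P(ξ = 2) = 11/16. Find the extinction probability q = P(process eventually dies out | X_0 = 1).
q = 1/11

The pgf is f(s) = 1/16 + 1/4·s + 11/16·s². The extinction probability q is the smallest fixed point of f in [0, 1]. Setting s = f(s):
  11/16·s² + (1/4 − 1)·s + 1/16 = 0
  11/16·s² − (1/16 + 11/16)·s + 1/16 = 0
which factors as (s − 1)·(11/16·s − 1/16) = 0, giving roots s = 1 and s = (1/16)/(11/16) = 1/11.
Mean offspring μ = 1/4 + 2·11/16 = 13/8 > 1 (supercritical), so q < 1. The extinction probability is the smaller root: q = (1/16)/(11/16) = 1/11.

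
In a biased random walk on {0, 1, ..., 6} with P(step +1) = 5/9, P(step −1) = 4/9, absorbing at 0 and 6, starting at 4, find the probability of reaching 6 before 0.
P(hit 6 before 0) = (1 − (4/5)^4) / (1 − (4/5)^6) = 1025/1281

Let u_k denote P(reach 6 before 0 | start at k). Boundary: u_0 = 0, u_6 = 1. Recurrence: u_k = 5/9·u_{k+1} + 4/9·u_{k-1} for 1 ≤ k ≤ 5. Try u_k = A + B·r^k with r = q/p = (4/9)/(5/9) = 4/5. Substitution satisfies the recurrence; boundary conditions give:
  u_k = (1 − r^k) / (1 − r^N) = (1 − (4/5)^4) / (1 − (4/5)^6) = 1025/1281.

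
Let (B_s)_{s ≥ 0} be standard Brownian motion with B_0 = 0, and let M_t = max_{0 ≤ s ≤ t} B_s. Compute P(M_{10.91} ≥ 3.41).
P(M_{10.91} ≥ 3.41) = 2·P(B_{10.91} ≥ 3.41) = 2(1 − Φ(3.41/√10.91)) ≈ 0.3019

By the reflection principle for Brownian motion, P(M_t ≥ a) = 2 · P(B_t ≥ a) for a ≥ 0. Since B_t ~ N(0, t), P(B_t ≥ 3.41) = 1 − Φ(3.41/√t) = 1 − Φ(3.41/√10.91) = 1 − Φ(1.0324). So
  P(M_{10.91} ≥ 3.41) = 2(1 − Φ(1.0324)) ≈ 0.3019.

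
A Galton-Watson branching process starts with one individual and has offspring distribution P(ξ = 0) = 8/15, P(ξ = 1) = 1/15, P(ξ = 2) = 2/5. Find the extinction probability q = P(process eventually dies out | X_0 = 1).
q = 1

Mean offspring μ = 0·8/15 + 1·1/15 + 2·2/5 = 13/15 ≤ 1. For μ ≤ 1 with offspring not concentrated at 1, the Galton-Watson process goes extinct almost surely, so q = 1.
(Algebraic check: The pgf is f(s) = 8/15 + 1/15·s + 2/5·s². The extinction probability q is the smallest fixed point of f in [0, 1]. Setting s = f(s):
  2/5·s² + (1/15 − 1)·s + 8/15 = 0
  2/5·s² − (8/15 + 2/5)·s + 8/15 = 0
which factors as (s − 1)·(2/5·s − 8/15) = 0, giving roots s = 1 and s = (8/15)/(2/5) = 4/3. Since 4/3 ≥ 1, the smallest root in [0, 1] is s = 1.)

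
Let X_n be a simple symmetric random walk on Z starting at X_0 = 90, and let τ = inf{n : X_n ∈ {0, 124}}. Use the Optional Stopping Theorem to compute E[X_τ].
E[X_τ] = 90

X_n is a martingale and τ is a bounded-mean stopping time (indeed τ is finite a.s. with bounded expectation since the walk is in a bounded region). By the OST, E[X_τ] = E[X_0] = 90. Equivalently: E[X_τ] = 124 · P(hit 124 first) + 0 · P(hit 0 first) = 124 · (90/124) = 90.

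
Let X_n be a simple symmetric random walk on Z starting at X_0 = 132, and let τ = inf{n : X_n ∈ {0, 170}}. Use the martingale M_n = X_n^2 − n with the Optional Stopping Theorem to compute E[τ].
E[τ] = 5016

M_n = X_n^2 − n is a martingale (since E[X_{n+1}^2 | F_n] = X_n^2 + 1). By OST (τ has finite mean in a bounded region), E[M_τ] = E[M_0] = X_0^2 − 0 = 132^2 = 17424. Also E[M_τ] = E[X_τ^2] − E[τ]. The walk exits at 0 or 170, with P(hit 170 first) = 132/170, so E[X_τ^2] = 170^2 · 132/170 + 0 = 22440. Thus E[τ] = E[X_τ^2] − E[M_τ] = 22440 − 17424 = 5016 = 132(170 − 132) = 5016.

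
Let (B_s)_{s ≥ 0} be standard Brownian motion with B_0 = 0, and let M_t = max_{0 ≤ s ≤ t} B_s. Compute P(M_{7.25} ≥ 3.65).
P(M_{7.25} ≥ 3.65) = 2·P(B_{7.25} ≥ 3.65) = 2(1 − Φ(3.65/√7.25)) ≈ 0.1752

By the reflection principle for Brownian motion, P(M_t ≥ a) = 2 · P(B_t ≥ a) for a ≥ 0. Since B_t ~ N(0, t), P(B_t ≥ 3.65) = 1 − Φ(3.65/√t) = 1 − Φ(3.65/√7.25) = 1 − Φ(1.3556). So
  P(M_{7.25} ≥ 3.65) = 2(1 − Φ(1.3556)) ≈ 0.1752.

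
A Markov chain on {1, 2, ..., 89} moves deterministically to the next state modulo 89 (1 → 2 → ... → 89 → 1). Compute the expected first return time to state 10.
E[T_10 | X_0 = 10] = 89

The chain cycles deterministically, so starting at state 10 it returns in exactly 89 steps. Equivalently, the stationary distribution is uniform π_j = 1/89 for every state j, so by Kac's formula E[T_10] = 1/π_10 = 89.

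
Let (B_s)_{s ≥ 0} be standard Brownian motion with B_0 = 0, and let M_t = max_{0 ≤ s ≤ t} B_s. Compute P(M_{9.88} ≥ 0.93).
P(M_{9.88} ≥ 0.93) = 2·P(B_{9.88} ≥ 0.93) = 2(1 − Φ(0.93/√9.88)) ≈ 0.7673

By the reflection principle for Brownian motion, P(M_t ≥ a) = 2 · P(B_t ≥ a) for a ≥ 0. Since B_t ~ N(0, t), P(B_t ≥ 0.93) = 1 − Φ(0.93/√t) = 1 − Φ(0.93/√9.88) = 1 − Φ(0.2959). So
  P(M_{9.88} ≥ 0.93) = 2(1 − Φ(0.2959)) ≈ 0.7673.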